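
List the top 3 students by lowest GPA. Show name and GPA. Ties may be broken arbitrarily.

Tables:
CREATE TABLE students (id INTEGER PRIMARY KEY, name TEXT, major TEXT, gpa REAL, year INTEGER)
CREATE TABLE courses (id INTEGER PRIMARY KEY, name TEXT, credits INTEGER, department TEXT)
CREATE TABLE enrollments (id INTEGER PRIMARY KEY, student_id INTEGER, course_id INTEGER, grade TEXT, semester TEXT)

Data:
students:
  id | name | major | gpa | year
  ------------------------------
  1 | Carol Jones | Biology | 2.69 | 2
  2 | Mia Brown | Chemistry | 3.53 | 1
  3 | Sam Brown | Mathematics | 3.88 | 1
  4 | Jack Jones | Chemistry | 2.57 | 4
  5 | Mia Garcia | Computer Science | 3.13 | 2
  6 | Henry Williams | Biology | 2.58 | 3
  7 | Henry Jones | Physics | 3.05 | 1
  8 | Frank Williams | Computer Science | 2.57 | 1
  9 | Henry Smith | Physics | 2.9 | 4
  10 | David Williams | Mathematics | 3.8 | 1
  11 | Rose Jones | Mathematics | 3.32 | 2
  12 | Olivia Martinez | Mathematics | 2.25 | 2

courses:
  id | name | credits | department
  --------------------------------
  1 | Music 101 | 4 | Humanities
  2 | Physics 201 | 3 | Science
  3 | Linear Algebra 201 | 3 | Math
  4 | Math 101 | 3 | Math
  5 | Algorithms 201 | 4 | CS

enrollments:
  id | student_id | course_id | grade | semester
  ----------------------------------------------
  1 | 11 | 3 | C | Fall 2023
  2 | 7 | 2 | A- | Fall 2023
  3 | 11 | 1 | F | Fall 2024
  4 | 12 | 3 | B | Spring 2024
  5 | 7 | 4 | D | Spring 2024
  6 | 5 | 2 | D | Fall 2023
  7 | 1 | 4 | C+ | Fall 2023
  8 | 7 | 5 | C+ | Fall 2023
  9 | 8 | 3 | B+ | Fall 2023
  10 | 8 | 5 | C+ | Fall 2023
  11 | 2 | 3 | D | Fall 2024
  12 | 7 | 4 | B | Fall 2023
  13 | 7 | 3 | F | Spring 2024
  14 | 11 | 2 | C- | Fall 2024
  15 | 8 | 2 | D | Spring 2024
SELECT name, gpa FROM students ORDER BY gpa ASC LIMIT 3

Execution result:
name | gpa
Olivia Martinez | 2.25
Jack Jones | 2.57
Frank Williams | 2.57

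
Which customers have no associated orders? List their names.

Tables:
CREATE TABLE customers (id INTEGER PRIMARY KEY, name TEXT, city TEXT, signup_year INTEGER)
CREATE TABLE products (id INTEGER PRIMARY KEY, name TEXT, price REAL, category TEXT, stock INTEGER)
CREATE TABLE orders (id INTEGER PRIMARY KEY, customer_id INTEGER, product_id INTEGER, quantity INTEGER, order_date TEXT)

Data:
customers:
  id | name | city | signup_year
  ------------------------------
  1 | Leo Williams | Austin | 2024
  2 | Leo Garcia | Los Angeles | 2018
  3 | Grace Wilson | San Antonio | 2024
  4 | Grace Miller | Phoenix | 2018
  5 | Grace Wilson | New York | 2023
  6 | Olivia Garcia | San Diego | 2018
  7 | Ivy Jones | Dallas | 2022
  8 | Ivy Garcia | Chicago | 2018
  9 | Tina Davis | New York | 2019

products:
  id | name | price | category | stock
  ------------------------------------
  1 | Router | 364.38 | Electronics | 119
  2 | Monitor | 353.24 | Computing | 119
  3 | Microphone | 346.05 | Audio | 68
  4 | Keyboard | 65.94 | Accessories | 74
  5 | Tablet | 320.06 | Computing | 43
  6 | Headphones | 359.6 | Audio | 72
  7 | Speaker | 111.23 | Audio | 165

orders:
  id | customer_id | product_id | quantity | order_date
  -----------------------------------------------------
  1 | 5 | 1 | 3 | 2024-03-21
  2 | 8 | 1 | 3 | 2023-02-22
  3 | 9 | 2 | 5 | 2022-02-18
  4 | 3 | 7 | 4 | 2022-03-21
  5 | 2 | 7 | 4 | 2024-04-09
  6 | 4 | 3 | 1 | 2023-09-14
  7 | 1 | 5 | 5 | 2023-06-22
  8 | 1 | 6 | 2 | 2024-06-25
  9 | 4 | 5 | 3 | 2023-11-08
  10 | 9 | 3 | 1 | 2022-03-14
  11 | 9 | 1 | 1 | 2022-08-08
SELECT p.name FROM customers p LEFT JOIN orders c ON c.customer_id = p.id WHERE c.id IS NULL

Execution result:
name
Olivia Garcia
Ivy Jones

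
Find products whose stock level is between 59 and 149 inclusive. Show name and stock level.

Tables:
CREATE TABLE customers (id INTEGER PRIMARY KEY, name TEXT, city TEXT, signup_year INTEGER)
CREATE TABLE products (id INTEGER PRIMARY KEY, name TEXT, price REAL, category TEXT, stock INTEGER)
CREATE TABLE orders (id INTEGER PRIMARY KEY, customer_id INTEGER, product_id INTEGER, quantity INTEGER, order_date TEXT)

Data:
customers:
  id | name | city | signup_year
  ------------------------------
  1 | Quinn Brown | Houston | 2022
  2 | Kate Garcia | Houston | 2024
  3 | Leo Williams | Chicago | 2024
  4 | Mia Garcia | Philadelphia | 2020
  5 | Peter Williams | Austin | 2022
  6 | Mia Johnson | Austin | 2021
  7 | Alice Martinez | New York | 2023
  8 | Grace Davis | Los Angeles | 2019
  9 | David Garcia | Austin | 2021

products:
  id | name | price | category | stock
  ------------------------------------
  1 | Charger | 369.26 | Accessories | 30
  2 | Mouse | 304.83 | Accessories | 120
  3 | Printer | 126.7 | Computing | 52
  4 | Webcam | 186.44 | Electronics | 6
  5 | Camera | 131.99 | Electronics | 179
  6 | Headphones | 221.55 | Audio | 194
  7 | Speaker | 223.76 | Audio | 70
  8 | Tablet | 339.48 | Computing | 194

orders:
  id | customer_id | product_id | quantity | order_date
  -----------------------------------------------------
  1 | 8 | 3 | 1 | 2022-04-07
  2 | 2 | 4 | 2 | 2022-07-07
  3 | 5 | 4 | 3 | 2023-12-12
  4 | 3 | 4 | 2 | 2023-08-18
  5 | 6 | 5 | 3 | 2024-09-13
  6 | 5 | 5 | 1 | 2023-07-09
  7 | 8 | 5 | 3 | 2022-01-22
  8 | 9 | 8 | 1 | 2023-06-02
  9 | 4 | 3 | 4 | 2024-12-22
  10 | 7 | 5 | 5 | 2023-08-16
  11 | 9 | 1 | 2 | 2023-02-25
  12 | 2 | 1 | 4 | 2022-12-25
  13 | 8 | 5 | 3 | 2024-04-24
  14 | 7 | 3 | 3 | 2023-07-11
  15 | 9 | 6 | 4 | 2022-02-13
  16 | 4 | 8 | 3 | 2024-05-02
SELECT name, stock FROM products WHERE stock BETWEEN 59 AND 149

Execution result:
name | stock
Mouse | 120
Speaker | 70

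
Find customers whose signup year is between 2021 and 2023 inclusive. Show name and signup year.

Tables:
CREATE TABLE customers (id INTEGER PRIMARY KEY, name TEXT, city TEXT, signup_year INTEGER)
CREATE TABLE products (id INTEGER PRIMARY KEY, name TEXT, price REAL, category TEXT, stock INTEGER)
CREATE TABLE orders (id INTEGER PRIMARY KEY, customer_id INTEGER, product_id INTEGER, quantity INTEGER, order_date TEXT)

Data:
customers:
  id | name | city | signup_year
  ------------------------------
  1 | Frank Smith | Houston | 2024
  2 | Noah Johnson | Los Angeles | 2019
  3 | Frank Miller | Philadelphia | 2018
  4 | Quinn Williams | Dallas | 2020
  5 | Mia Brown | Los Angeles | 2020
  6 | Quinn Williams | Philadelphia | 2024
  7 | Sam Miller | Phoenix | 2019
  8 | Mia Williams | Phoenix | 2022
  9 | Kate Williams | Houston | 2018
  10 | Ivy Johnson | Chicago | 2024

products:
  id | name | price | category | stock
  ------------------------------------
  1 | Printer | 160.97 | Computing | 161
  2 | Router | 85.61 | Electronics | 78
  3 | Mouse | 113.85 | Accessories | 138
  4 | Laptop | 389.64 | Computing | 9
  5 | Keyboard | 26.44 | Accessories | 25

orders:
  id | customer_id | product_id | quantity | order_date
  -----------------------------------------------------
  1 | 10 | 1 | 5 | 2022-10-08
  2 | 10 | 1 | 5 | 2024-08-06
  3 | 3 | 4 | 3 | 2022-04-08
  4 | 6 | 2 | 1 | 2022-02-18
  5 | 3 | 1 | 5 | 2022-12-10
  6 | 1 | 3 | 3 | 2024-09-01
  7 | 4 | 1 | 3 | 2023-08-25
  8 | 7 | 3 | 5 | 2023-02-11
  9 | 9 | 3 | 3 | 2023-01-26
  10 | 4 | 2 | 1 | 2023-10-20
SELECT name, signup_year FROM customers WHERE signup_year BETWEEN 2021 AND 2023

Execution result:
name | signup_year
Mia Williams | 2022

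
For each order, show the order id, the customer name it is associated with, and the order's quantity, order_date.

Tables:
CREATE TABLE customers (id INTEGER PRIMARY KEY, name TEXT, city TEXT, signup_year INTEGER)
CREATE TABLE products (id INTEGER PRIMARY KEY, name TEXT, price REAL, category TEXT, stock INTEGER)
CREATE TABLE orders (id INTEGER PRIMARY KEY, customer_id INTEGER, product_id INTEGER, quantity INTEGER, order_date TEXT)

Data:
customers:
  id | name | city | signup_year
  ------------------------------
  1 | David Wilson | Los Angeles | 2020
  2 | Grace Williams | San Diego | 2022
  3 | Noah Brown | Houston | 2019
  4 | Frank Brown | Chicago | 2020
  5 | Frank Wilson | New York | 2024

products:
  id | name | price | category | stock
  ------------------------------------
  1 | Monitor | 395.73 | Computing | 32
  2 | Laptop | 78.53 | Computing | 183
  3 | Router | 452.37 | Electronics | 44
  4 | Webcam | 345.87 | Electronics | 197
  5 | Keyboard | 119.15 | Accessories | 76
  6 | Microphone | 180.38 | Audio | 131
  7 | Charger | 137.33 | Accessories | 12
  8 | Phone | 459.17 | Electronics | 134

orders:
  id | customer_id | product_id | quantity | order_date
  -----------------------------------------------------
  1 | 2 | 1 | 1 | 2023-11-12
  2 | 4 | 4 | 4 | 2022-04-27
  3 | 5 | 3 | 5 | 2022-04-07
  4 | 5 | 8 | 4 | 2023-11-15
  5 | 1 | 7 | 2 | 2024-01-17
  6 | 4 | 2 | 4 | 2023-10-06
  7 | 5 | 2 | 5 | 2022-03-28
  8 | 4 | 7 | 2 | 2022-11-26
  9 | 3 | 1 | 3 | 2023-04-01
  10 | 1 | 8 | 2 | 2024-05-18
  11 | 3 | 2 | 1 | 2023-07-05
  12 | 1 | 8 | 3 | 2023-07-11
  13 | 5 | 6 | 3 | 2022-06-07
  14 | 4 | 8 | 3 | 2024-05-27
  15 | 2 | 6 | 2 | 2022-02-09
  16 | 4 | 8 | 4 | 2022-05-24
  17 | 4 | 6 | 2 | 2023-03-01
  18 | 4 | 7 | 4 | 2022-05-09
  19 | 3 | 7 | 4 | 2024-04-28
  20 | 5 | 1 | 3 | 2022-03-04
SELECT c.id, p.name AS customer, c.quantity, c.order_date FROM orders c JOIN customers p ON c.customer_id = p.id

Execution result:
id | customer | quantity | order_date
1 | Grace Williams | 1 | 2023-11-12
2 | Frank Brown | 4 | 2022-04-27
3 | Frank Wilson | 5 | 2022-04-07
4 | Frank Wilson | 4 | 2023-11-15
5 | David Wilson | 2 | 2024-01-17
6 | Frank Brown | 4 | 2023-10-06
7 | Frank Wilson | 5 | 2022-03-28
8 | Frank Brown | 2 | 2022-11-26
9 | Noah Brown | 3 | 2023-04-01
10 | David Wilson | 2 | 2024-05-18
11 | Noah Brown | 1 | 2023-07-05
12 | David Wilson | 3 | 2023-07-11
13 | Frank Wilson | 3 | 2022-06-07
14 | Frank Brown | 3 | 2024-05-27
15 | Grace Williams | 2 | 2022-02-09
16 | Frank Brown | 4 | 2022-05-24
17 | Frank Brown | 2 | 2023-03-01
18 | Frank Brown | 4 | 2022-05-09
19 | Noah Brown | 4 | 2024-04-28
20 | Frank Wilson | 3 | 2022-03-04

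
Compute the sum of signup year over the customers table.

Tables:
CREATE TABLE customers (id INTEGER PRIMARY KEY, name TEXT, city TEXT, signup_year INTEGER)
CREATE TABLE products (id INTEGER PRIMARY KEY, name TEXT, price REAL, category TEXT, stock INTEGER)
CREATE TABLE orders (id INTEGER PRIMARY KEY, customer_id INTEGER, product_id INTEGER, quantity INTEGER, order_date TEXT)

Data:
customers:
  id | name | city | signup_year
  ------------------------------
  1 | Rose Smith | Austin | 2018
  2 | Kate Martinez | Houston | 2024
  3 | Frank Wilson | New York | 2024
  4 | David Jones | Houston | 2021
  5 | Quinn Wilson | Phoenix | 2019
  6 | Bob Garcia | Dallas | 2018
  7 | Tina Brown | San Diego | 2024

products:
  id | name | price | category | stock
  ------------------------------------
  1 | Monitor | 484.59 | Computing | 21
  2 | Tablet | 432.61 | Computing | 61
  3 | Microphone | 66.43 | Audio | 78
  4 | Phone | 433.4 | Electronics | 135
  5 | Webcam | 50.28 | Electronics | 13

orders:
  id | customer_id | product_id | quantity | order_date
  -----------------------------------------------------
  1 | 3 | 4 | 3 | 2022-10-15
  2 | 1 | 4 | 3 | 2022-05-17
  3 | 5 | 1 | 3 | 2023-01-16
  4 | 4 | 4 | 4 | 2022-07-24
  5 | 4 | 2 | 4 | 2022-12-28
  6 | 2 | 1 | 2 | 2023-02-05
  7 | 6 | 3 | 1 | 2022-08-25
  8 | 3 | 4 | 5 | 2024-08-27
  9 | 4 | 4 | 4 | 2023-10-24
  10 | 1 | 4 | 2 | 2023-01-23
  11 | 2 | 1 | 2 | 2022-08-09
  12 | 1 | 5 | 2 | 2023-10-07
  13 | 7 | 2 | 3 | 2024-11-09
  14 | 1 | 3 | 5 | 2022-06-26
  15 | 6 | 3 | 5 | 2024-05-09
SELECT SUM(signup_year) FROM customers

Execution result:
14148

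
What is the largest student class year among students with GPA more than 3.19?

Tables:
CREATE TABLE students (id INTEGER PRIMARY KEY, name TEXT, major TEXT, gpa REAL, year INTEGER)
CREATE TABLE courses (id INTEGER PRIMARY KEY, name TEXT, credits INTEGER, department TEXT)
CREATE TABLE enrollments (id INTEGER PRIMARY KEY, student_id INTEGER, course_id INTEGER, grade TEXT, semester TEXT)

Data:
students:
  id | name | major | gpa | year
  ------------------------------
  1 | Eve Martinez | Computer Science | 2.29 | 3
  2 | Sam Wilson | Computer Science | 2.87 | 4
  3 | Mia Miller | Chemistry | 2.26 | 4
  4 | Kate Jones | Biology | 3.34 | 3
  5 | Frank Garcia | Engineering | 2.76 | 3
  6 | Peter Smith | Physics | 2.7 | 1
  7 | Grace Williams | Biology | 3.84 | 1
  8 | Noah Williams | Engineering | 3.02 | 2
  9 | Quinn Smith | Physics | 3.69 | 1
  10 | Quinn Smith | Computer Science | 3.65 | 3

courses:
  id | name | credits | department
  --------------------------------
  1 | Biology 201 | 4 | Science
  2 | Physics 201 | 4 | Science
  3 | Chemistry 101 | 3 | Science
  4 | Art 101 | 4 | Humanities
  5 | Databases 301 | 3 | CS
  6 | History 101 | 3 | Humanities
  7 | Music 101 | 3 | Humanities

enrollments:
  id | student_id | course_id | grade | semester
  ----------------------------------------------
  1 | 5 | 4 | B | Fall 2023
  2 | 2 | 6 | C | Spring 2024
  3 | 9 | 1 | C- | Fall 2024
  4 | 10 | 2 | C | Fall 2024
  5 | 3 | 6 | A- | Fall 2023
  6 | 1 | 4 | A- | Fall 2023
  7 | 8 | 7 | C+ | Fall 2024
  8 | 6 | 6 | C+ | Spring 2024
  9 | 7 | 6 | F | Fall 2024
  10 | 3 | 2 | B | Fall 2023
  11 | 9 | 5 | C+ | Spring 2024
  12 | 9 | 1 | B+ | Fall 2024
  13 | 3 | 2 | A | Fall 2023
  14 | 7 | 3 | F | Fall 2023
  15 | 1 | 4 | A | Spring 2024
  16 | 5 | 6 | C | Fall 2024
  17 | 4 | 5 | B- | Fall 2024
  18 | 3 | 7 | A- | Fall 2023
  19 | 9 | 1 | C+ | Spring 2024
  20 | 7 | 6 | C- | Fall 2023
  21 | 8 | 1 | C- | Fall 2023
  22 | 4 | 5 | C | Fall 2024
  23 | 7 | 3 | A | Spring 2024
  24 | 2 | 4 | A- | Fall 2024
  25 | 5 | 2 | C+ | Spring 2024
SELECT MAX(year) FROM students WHERE gpa > 3.19

Execution result:
3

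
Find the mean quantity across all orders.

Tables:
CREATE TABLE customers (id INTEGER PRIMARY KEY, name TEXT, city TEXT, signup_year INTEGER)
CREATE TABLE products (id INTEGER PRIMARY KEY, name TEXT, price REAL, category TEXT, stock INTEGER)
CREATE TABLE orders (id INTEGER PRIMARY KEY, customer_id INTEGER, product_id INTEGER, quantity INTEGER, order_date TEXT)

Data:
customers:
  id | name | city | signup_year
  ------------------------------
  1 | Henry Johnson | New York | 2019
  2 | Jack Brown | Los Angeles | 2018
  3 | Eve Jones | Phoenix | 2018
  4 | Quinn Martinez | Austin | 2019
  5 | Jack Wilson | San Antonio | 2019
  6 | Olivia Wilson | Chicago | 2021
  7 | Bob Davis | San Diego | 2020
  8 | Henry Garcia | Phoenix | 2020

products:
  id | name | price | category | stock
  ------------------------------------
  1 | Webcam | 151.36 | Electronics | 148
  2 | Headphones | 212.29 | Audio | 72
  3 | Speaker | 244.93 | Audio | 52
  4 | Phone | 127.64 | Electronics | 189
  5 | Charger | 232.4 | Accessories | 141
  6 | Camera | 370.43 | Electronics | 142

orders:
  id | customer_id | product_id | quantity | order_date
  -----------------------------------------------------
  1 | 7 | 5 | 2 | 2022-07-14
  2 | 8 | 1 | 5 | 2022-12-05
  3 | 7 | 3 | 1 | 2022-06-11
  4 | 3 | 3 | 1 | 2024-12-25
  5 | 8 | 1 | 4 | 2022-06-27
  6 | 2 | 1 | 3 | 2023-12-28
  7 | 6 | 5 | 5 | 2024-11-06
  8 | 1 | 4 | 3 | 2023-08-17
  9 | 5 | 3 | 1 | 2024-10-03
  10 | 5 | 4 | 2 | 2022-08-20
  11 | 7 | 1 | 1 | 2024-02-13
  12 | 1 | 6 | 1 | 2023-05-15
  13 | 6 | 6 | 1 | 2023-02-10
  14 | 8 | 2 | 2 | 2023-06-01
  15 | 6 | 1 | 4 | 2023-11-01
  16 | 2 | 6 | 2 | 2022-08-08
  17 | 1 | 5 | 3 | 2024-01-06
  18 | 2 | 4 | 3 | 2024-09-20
SELECT AVG(quantity) FROM orders

Execution result:
2.44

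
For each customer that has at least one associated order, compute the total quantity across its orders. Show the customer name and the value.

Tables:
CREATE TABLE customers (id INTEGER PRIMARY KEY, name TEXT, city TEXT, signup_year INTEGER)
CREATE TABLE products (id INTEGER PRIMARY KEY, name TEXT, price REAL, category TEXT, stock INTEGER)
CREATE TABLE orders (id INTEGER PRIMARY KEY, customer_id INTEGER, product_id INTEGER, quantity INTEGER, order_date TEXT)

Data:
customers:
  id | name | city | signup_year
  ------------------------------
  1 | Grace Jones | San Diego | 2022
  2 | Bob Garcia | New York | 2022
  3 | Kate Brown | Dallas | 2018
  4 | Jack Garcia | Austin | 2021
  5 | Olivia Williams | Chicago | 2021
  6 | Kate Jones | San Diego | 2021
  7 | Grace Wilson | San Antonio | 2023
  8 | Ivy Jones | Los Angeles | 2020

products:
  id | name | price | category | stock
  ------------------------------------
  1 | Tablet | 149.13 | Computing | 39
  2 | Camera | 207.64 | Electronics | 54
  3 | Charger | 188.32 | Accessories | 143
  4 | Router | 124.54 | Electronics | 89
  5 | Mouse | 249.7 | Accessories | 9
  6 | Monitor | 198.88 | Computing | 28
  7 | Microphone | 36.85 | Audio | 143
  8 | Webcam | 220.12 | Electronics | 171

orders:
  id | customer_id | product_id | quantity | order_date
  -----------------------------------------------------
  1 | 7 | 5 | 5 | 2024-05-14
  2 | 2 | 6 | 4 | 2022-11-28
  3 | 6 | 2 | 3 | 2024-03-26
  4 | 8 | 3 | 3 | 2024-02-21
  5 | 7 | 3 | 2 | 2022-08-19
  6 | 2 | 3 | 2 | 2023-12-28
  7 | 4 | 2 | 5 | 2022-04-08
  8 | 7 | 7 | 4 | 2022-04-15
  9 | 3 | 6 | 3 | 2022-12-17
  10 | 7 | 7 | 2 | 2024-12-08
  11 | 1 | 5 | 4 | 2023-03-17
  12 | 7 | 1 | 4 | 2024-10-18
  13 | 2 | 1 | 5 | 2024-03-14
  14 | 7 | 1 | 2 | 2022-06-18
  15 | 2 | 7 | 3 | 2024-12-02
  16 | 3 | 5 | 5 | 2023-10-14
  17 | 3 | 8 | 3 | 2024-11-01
SELECT p.name, SUM(c.quantity) AS sum_quantity FROM orders c JOIN customers p ON c.customer_id = p.id GROUP BY p.id, p.name

Execution result:
name | sum_quantity
Grace Jones | 4
Bob Garcia | 14
Kate Brown | 11
Jack Garcia | 5
Kate Jones | 3
Grace Wilson | 19
Ivy Jones | 3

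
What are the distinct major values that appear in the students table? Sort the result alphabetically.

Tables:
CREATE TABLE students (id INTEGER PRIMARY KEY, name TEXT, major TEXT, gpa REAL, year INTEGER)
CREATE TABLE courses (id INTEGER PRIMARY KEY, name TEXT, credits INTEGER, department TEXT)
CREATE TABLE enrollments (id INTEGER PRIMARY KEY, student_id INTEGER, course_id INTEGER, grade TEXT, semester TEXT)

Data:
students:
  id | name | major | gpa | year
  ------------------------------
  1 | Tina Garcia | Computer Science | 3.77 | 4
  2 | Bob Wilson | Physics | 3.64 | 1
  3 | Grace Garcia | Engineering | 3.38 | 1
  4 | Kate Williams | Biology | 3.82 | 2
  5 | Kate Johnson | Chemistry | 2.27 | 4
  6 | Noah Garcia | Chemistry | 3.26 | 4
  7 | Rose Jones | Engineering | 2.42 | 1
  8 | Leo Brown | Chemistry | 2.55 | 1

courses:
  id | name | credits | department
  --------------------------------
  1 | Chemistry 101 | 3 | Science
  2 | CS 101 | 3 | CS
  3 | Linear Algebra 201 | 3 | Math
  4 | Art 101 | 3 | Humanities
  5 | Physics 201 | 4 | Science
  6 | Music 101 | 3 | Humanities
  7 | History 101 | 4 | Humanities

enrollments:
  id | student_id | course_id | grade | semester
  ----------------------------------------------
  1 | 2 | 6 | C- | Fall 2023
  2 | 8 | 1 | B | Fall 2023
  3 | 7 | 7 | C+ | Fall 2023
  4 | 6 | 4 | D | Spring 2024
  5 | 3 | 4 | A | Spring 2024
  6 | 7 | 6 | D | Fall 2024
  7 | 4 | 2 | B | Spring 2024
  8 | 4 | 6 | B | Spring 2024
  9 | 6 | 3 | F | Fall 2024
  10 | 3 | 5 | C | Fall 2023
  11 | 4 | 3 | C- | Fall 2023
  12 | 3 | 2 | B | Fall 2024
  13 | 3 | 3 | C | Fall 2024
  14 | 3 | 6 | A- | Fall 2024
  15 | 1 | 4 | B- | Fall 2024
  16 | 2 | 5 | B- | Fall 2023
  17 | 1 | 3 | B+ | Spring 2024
SELECT DISTINCT major FROM students ORDER BY major

Execution result:
major
Biology
Chemistry
Computer Science
Engineering
Physics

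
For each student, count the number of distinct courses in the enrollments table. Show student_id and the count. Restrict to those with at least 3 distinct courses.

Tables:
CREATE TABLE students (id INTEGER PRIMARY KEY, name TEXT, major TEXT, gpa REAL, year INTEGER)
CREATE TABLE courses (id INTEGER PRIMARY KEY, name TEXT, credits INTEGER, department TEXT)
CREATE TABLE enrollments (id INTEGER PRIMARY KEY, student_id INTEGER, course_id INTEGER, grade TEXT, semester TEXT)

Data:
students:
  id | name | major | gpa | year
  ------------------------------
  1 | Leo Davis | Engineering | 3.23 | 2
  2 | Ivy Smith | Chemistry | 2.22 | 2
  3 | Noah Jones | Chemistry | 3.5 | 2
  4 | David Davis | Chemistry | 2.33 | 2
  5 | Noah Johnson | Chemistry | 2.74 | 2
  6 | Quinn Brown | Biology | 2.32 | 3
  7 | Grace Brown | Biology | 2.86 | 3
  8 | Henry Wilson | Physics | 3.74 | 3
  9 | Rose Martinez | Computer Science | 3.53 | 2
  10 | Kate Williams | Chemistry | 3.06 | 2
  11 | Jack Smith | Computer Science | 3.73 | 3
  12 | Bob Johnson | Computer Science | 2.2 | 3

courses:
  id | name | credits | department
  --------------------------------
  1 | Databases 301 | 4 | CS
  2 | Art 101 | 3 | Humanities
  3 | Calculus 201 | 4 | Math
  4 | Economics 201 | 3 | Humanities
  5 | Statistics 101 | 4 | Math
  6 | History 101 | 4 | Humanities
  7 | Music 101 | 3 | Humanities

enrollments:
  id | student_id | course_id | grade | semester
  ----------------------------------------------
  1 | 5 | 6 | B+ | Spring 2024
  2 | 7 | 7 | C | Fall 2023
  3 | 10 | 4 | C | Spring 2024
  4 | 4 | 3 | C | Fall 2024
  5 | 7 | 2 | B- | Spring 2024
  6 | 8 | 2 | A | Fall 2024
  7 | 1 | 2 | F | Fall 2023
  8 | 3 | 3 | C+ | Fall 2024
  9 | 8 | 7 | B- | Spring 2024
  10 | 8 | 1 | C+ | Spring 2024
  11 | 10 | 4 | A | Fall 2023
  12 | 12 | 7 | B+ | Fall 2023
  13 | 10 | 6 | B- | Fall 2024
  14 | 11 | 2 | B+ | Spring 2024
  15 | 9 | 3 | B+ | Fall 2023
SELECT student_id, COUNT(DISTINCT course_id) AS distinct_course_count FROM enrollments GROUP BY student_id HAVING COUNT(DISTINCT course_id) >= 3

Execution result:
student_id | distinct_course_count
8 | 3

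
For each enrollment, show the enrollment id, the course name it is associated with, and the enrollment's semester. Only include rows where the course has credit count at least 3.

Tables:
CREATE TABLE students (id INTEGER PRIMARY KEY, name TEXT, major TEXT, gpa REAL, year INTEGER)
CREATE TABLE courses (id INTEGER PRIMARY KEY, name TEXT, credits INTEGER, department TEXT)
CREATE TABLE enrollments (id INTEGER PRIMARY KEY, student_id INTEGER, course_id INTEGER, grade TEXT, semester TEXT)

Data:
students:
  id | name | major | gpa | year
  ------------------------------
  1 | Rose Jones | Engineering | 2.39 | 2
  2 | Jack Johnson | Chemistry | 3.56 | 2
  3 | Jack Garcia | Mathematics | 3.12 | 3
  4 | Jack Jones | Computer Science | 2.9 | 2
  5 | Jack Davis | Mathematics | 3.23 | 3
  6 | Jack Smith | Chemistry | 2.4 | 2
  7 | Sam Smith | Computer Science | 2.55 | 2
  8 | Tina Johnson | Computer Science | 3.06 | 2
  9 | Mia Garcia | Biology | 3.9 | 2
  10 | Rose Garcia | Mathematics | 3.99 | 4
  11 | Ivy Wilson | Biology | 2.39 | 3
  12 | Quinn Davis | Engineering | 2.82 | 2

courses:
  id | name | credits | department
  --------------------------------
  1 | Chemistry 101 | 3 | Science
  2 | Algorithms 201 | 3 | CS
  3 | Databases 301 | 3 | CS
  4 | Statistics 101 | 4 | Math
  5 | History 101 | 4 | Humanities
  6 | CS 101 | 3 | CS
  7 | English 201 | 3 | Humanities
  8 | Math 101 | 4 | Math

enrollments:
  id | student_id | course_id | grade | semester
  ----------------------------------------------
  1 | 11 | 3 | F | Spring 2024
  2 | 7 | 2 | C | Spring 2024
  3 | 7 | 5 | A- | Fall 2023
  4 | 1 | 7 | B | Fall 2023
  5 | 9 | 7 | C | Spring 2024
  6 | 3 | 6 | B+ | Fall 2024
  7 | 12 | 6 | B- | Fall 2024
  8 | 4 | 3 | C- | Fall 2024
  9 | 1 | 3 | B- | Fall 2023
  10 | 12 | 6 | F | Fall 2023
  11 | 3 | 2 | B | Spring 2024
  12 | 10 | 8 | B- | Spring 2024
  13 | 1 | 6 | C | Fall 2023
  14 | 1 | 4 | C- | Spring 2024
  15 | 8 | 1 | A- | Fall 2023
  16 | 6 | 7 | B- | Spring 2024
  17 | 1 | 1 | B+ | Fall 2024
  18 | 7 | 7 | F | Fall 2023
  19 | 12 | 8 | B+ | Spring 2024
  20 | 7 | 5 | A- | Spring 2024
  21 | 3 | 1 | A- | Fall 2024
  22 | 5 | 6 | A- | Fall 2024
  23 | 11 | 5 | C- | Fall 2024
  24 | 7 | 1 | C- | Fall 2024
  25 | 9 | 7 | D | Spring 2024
SELECT c.id, p.name AS course, c.semester FROM enrollments c JOIN courses p ON c.course_id = p.id WHERE p.credits >= 3

Execution result:
id | course | semester
1 | Databases 301 | Spring 2024
2 | Algorithms 201 | Spring 2024
3 | History 101 | Fall 2023
4 | English 201 | Fall 2023
5 | English 201 | Spring 2024
6 | CS 101 | Fall 2024
7 | CS 101 | Fall 2024
8 | Databases 301 | Fall 2024
9 | Databases 301 | Fall 2023
10 | CS 101 | Fall 2023
11 | Algorithms 201 | Spring 2024
12 | Math 101 | Spring 2024
13 | CS 101 | Fall 2023
14 | Statistics 101 | Spring 2024
15 | Chemistry 101 | Fall 2023
16 | English 201 | Spring 2024
17 | Chemistry 101 | Fall 2024
18 | English 201 | Fall 2023
19 | Math 101 | Spring 2024
20 | History 101 | Spring 2024
21 | Chemistry 101 | Fall 2024
22 | CS 101 | Fall 2024
23 | History 101 | Fall 2024
24 | Chemistry 101 | Fall 2024
25 | English 201 | Spring 2024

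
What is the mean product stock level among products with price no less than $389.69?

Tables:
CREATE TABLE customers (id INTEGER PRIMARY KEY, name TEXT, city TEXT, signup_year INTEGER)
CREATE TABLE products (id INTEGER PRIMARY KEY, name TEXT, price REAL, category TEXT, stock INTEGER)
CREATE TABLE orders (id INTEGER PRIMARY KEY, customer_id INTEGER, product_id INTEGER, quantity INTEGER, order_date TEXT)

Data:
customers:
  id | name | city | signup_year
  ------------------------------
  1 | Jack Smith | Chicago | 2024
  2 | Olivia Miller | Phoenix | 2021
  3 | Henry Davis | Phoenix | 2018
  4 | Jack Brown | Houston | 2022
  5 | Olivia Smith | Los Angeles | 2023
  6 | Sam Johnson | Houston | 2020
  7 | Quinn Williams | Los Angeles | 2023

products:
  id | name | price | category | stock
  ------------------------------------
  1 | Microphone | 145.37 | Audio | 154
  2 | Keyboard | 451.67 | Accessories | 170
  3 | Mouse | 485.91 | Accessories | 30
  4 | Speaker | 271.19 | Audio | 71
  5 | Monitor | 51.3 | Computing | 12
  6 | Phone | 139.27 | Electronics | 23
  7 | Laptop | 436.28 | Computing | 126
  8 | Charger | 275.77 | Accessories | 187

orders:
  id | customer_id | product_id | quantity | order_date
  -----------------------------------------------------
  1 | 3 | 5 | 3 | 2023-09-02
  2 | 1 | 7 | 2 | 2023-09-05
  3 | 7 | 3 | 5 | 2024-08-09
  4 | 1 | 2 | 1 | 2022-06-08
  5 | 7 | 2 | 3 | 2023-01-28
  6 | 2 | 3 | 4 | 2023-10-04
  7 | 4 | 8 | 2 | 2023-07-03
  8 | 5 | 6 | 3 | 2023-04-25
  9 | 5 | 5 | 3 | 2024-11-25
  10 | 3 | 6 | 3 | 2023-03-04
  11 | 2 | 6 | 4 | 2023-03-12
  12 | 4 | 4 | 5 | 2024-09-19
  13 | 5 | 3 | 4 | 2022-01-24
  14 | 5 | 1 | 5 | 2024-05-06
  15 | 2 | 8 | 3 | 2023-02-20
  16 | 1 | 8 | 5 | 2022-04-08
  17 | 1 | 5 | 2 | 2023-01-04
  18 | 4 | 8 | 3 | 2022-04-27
SELECT AVG(stock) FROM products WHERE price >= 389.69

Execution result:
108.67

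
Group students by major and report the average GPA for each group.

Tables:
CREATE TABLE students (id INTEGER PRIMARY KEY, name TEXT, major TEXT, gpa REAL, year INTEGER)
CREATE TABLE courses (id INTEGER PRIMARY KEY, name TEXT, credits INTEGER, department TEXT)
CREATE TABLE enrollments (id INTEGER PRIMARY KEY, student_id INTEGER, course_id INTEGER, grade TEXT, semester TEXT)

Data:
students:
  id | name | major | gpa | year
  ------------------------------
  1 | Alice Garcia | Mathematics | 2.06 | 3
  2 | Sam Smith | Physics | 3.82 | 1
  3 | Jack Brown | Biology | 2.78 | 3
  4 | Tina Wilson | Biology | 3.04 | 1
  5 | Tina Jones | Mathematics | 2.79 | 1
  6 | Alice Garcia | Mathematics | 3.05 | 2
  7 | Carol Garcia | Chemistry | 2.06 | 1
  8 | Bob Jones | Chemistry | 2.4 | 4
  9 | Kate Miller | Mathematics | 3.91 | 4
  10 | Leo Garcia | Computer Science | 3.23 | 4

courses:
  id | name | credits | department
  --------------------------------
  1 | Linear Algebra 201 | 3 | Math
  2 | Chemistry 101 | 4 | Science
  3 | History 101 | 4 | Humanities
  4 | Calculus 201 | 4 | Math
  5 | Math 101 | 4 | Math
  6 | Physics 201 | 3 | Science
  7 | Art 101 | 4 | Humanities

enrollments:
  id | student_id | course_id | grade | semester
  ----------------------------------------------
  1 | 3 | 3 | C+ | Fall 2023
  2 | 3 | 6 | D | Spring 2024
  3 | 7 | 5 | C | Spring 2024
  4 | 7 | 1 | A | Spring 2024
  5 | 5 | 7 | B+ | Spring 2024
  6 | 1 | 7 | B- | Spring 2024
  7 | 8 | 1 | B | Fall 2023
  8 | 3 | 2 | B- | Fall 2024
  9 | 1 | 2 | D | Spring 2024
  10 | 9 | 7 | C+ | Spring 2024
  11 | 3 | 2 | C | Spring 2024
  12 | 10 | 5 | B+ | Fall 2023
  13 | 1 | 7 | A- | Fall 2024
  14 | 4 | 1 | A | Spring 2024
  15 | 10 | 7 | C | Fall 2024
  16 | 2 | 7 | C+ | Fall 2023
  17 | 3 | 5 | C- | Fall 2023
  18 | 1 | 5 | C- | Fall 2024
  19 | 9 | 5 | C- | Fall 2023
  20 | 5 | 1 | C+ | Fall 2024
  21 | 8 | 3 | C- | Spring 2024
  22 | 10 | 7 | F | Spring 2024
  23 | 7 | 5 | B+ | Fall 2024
SELECT major, AVG(gpa) AS avg_gpa FROM students GROUP BY major

Execution result:
major | avg_gpa
Biology | 2.91
Chemistry | 2.23
Computer Science | 3.23
Mathematics | 2.95
Physics | 3.82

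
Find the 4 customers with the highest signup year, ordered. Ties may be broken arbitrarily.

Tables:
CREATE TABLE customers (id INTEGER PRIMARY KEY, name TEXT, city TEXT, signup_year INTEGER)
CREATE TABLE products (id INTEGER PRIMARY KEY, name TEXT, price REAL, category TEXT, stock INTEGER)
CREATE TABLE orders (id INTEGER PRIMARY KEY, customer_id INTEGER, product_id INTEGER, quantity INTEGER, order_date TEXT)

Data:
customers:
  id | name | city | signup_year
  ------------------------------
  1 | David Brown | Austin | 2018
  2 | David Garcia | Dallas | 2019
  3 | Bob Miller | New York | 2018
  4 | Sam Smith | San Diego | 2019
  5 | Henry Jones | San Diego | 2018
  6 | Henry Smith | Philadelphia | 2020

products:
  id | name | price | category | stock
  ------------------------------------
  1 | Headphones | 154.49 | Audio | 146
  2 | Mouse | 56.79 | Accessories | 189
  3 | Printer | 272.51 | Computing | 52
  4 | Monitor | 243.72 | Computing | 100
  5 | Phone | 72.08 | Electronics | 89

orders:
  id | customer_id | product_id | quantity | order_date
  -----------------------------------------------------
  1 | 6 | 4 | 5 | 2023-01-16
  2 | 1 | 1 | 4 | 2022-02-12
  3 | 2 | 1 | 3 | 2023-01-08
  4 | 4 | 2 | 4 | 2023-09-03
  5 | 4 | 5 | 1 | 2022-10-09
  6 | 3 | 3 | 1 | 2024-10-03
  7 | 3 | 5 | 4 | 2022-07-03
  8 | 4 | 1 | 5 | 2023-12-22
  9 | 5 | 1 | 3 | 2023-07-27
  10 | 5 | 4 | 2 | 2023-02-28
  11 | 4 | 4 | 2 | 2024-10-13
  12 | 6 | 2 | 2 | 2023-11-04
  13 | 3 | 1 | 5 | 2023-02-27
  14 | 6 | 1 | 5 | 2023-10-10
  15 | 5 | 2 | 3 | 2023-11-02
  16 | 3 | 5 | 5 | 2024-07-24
SELECT name, signup_year FROM customers ORDER BY signup_year DESC LIMIT 4

Execution result:
name | signup_year
Henry Smith | 2020
David Garcia | 2019
Sam Smith | 2019
David Brown | 2018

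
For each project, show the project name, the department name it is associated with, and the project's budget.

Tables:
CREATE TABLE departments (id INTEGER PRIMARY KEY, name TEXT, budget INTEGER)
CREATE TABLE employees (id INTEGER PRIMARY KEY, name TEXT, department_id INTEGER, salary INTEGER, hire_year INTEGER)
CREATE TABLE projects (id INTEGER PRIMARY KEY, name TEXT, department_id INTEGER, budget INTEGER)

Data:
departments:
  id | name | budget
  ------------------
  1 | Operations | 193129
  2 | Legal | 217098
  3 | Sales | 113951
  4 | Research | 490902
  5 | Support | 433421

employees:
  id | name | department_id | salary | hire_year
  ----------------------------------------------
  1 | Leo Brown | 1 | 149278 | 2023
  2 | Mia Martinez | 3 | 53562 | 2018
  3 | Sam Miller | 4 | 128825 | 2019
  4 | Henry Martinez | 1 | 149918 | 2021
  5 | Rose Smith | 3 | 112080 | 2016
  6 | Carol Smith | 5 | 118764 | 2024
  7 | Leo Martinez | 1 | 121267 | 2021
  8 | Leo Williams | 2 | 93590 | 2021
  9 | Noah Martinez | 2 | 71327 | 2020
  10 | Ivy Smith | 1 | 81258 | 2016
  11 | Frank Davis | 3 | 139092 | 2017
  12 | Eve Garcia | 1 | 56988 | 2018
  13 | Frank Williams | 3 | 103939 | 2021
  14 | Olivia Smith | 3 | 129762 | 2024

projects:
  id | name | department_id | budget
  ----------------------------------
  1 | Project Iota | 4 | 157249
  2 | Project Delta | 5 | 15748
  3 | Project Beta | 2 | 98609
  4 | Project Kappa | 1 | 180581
SELECT c.name, p.name AS department, c.budget FROM projects c JOIN departments p ON c.department_id = p.id

Execution result:
name | department | budget
Project Iota | Research | 157249
Project Delta | Support | 15748
Project Beta | Legal | 98609
Project Kappa | Operations | 180581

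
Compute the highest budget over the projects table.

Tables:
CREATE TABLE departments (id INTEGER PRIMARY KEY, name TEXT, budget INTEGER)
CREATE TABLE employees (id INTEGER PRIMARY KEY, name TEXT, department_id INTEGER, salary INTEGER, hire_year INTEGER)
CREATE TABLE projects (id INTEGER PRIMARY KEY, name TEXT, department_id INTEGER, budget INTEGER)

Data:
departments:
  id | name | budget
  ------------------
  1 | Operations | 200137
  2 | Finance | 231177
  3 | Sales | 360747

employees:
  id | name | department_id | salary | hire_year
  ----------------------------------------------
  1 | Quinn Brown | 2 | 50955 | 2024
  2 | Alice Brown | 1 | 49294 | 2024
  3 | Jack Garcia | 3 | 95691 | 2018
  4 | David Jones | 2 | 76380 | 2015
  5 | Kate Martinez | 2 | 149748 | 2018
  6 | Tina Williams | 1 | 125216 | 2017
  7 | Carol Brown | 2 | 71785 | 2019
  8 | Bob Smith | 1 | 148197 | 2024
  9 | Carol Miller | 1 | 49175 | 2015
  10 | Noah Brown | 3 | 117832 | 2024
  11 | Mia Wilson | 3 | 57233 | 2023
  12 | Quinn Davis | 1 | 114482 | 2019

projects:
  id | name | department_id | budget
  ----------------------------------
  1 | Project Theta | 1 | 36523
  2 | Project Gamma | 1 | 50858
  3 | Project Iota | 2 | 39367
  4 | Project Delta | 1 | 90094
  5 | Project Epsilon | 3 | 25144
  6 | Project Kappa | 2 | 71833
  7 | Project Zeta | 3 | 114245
SELECT MAX(budget) FROM projects

Execution result:
114245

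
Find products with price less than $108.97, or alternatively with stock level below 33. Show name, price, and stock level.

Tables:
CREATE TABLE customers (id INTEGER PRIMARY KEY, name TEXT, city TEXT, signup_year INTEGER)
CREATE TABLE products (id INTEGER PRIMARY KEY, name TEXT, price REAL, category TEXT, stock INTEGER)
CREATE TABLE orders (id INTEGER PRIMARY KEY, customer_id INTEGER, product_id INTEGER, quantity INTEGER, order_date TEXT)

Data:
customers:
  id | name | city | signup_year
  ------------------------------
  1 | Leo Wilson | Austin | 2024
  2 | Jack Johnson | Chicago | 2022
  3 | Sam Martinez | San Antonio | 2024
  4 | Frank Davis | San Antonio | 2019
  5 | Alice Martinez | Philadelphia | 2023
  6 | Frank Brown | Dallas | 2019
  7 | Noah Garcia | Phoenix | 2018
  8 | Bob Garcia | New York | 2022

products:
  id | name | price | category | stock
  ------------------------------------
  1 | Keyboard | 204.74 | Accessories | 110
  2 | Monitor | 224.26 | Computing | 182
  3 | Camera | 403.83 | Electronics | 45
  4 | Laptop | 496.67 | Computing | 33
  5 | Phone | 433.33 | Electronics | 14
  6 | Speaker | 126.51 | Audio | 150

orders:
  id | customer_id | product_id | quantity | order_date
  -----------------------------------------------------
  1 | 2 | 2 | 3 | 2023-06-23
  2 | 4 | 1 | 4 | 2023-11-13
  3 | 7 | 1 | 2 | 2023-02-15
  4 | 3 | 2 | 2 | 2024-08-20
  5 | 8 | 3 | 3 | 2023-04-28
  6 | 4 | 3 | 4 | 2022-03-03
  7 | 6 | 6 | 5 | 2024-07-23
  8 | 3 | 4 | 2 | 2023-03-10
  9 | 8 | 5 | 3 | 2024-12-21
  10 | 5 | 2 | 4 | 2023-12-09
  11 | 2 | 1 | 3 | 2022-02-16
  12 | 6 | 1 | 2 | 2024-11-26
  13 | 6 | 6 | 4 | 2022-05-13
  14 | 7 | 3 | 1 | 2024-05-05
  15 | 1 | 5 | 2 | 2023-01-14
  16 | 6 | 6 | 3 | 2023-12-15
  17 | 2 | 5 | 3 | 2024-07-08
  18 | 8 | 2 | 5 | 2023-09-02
SELECT name, price, stock FROM products WHERE price < 108.97 OR stock < 33

Execution result:
name | price | stock
Phone | 433.33 | 14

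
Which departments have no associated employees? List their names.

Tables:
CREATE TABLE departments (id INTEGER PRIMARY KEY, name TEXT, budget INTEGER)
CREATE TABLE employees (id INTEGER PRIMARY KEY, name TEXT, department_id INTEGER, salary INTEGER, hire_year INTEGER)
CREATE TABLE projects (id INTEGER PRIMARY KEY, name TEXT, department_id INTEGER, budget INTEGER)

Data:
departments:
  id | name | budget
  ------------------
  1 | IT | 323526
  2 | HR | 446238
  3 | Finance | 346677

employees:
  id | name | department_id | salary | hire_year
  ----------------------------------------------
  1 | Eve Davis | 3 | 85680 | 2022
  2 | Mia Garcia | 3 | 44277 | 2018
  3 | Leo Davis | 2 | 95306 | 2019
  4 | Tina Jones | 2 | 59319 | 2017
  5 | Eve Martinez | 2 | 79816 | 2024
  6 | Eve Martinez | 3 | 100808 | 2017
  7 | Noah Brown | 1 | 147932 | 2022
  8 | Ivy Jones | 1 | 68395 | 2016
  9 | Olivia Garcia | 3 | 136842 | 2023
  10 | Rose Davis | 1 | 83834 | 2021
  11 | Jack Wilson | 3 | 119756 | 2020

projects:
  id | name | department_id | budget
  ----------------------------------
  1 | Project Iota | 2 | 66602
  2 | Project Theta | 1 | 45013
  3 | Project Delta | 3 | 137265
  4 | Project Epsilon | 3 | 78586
SELECT p.name FROM departments p LEFT JOIN employees c ON c.department_id = p.id WHERE c.id IS NULL

Execution result:
(no rows)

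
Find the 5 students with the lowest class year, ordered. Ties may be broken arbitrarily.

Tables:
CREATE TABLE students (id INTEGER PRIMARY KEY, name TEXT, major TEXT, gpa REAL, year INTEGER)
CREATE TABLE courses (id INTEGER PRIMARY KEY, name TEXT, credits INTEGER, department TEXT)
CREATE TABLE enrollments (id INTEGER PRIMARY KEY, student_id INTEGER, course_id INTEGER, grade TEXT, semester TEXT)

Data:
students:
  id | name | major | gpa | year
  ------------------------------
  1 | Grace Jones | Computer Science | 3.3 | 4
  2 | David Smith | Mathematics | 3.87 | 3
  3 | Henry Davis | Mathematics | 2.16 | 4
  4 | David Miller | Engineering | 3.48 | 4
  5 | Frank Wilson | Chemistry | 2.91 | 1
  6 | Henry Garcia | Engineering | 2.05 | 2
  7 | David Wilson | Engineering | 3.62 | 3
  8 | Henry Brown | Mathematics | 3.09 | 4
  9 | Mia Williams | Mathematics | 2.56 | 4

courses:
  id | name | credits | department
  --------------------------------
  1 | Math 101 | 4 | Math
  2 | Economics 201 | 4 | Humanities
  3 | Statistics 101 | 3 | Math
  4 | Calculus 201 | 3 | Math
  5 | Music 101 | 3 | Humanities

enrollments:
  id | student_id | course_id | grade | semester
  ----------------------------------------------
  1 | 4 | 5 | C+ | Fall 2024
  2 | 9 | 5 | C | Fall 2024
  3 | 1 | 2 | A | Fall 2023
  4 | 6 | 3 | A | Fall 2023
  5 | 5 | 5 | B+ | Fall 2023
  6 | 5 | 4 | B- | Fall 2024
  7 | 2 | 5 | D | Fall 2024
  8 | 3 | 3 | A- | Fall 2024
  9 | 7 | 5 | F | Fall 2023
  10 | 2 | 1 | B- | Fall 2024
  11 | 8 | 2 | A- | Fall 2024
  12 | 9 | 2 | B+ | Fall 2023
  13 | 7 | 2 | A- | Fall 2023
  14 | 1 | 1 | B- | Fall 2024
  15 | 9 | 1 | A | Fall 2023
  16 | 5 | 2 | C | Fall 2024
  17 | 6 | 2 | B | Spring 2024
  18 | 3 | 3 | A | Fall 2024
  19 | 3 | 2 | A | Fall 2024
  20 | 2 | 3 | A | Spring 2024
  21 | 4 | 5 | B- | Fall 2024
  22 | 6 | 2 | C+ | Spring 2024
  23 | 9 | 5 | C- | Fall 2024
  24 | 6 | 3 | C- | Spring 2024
SELECT name, year FROM students ORDER BY year ASC LIMIT 5

Execution result:
name | year
Frank Wilson | 1
Henry Garcia | 2
David Smith | 3
David Wilson | 3
Grace Jones | 4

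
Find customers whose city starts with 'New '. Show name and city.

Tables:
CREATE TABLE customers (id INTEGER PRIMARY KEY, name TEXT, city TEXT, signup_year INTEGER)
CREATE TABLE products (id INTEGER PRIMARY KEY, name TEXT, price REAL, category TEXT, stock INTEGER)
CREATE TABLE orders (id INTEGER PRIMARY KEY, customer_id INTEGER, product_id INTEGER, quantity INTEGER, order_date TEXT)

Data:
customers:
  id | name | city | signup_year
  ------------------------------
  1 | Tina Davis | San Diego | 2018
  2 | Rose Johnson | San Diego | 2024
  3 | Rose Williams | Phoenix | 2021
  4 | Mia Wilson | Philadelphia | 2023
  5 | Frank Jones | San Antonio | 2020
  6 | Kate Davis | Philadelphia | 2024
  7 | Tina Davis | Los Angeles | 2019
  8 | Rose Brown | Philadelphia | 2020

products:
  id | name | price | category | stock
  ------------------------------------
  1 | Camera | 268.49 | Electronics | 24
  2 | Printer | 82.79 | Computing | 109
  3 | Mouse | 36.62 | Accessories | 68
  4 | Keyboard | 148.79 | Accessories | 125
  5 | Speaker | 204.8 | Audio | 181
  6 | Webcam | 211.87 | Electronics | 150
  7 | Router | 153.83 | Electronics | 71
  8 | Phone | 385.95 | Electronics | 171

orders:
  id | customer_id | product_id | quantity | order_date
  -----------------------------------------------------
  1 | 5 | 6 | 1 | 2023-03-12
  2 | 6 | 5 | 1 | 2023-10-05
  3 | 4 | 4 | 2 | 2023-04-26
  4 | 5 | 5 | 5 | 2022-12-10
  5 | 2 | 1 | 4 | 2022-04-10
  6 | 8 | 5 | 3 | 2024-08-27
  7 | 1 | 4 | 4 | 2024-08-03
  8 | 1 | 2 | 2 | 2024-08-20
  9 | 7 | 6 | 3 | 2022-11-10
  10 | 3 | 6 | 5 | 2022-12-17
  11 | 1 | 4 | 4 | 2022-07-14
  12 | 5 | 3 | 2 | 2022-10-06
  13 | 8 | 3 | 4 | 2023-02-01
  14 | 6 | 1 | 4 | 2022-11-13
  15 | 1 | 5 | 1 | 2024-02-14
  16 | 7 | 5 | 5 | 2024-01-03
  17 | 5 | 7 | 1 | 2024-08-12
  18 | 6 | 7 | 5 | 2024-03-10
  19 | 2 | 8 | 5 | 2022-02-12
SELECT name, city FROM customers WHERE city LIKE 'New %'

Execution result:
(no rows)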